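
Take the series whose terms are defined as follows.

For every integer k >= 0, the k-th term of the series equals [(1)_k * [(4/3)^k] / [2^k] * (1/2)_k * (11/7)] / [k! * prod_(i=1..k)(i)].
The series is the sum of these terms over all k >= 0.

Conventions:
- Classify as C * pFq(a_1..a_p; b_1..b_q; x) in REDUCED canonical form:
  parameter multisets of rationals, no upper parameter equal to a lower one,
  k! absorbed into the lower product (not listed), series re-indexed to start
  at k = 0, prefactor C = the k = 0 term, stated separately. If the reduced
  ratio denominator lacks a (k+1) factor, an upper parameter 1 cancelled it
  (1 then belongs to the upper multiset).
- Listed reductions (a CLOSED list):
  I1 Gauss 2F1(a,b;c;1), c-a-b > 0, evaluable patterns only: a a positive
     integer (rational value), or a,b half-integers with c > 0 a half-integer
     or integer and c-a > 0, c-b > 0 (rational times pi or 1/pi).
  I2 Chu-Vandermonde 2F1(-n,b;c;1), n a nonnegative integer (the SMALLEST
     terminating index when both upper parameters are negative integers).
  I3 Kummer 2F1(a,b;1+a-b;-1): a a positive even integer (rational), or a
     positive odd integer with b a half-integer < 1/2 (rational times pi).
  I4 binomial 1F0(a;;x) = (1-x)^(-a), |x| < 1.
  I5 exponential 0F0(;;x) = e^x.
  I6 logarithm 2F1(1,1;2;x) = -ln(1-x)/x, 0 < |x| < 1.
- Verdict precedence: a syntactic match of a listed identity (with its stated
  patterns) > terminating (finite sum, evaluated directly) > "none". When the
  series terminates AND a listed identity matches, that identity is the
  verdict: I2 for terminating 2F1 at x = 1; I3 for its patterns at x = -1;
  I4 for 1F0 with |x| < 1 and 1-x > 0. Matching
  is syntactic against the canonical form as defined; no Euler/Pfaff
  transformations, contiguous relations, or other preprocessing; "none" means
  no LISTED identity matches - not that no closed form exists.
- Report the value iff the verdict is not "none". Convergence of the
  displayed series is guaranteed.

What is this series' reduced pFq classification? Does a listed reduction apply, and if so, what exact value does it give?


Prefactor 11/7, argument 2/3: 1F0 with upper {1/2} over lower {-}. Verdict at x = 2/3: binomial (I4) matches (the 1F0 binomial series: exponent -1/2, x = 2/3). Its exact value is (11/7) * (1/3)^(-1/2).

Key observation: t_0 = 11/7 here, and the parameter 1 appears in both the upper and lower lists and cancels.
Step ratio: r(k) = (2/3) * (k+1/2) / [(k+1)] - rational in k. x = (2/3); t_0 = 11/7; negate the roots.


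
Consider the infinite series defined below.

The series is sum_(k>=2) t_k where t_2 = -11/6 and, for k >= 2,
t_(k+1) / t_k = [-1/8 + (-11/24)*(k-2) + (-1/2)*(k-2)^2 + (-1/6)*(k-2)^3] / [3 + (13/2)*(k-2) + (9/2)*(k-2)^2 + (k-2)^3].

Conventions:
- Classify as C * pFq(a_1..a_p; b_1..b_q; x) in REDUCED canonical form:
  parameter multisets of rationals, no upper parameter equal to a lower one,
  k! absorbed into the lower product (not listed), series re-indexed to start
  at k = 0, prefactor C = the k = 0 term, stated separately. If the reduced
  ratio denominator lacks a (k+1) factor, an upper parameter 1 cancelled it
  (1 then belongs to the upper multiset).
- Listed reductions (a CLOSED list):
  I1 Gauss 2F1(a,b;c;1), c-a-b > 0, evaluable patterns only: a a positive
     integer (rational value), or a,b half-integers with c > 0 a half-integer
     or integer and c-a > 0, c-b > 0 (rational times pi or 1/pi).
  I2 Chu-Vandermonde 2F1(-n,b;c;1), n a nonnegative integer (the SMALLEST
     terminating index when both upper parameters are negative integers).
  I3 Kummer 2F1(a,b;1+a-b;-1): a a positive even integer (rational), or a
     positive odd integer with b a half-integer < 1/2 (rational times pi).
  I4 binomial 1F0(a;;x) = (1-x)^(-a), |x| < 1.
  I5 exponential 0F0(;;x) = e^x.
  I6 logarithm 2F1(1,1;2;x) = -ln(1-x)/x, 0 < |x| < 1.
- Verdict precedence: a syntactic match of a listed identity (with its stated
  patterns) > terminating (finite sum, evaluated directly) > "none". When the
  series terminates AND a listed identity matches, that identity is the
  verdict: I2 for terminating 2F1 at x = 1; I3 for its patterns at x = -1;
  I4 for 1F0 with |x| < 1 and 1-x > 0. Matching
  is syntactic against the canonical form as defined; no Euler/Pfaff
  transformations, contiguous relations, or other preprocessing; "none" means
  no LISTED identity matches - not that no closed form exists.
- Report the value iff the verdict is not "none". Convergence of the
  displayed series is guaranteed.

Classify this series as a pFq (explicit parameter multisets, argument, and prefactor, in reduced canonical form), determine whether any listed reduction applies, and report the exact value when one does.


Key step: x = (-1/6) and the expanded ratio factors over Q; C = -11/6, roots give parameters.
Adjacent-term ratio: r(k) = (-1/6) * (k+1/2) (k+1) / [(k+2) (k+1)] - rational; roots negated = parameters, x = (-1/6), C = -11/6.

At argument -1/6: a 2F1 with upper {1/2, 1}, lower {2}, scaled by C = -11/6. Verdict: none (x = -1/6): each listed identity misses the multisets {1/2, 1} ; {2}.


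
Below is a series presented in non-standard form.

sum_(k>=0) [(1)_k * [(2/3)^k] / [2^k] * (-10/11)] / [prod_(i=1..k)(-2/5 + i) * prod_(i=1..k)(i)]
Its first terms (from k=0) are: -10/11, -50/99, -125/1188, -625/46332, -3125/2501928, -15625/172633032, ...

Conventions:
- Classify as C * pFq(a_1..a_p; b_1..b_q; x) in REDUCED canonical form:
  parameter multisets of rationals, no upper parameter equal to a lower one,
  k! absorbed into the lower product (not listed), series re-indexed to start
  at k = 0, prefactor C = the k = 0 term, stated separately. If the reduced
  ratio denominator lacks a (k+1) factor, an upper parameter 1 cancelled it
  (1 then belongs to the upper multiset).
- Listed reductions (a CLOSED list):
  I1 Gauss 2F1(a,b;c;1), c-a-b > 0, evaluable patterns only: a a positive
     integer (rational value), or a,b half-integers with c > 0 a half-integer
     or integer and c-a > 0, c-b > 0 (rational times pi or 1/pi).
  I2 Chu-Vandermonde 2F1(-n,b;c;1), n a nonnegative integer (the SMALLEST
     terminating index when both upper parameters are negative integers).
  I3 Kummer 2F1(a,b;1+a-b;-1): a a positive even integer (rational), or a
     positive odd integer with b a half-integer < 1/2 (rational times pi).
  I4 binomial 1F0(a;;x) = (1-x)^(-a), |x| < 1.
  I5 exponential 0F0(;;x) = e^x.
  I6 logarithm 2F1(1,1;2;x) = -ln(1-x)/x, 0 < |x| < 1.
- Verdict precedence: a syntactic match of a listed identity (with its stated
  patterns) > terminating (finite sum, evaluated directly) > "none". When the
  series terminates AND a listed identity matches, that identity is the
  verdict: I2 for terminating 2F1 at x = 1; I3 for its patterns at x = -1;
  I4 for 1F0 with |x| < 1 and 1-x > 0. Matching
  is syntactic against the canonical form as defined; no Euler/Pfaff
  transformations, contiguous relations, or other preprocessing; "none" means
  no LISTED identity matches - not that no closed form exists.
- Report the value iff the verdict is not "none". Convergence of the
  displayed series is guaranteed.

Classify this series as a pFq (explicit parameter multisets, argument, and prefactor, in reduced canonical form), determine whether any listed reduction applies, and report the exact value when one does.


Key step: from the first term -10/11: the product of the first k integers (C = -10/11, x = 1/3) is k!.
Step ratio: r(k) = (1/3) * (k+1) / [(k+3/5) (k+1)] - poly over poly, x = (1/3) from leading terms; C = -10/11 at k = 0.

With C = -10/11: the canonical form is 1F1(1; 3/5; 1/3). Verdict: none here - no I1-I6 shape fits x = 1/3 with lower {3/5}.


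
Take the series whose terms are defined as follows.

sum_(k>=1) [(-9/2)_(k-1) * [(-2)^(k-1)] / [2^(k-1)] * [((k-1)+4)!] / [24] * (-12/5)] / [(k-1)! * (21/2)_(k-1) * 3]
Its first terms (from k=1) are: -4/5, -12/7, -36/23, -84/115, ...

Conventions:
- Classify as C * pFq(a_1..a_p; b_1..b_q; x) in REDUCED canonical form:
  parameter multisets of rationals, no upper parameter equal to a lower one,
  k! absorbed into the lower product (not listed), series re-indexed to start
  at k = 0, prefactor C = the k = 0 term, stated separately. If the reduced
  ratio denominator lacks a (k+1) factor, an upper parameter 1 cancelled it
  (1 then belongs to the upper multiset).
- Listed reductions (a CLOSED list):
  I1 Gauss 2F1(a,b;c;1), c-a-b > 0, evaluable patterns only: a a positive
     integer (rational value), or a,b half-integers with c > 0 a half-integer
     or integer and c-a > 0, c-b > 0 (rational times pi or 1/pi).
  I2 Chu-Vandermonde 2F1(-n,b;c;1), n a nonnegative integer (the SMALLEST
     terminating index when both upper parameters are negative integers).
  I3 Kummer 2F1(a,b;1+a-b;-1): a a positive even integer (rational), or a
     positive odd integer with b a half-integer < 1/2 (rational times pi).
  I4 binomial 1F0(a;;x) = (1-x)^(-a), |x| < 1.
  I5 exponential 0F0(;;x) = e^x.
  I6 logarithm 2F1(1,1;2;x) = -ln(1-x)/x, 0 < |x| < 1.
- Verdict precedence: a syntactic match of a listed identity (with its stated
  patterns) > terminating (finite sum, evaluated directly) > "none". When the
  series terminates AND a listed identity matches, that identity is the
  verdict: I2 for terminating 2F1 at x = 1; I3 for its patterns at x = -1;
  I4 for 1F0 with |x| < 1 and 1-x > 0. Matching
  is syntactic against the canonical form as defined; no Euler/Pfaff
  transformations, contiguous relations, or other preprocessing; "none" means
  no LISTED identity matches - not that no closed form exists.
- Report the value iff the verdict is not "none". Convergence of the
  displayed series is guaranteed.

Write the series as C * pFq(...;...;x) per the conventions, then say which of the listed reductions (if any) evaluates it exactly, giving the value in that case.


The tell: x = (-1) and the constant factors (prefactor -4/5) combine into one prefactor.
Ratio: r(k) = (-1) * (k-9/2) (k+5) / [(k+21/2) (k+1)] ; factor over Q: parameters, x = (-1), and C = -4/5.

Prefactor -4/5, argument -1: 2F1 with upper {-9/2, 5} over lower {21/2}. Verdict at x = -1: Kummer's theorem (I3) matches (x = -1; c = 21/2 equals 1+a-b for upper {-9/2, 5}: listed pattern). Exact value: (-415701/262144) * pi.


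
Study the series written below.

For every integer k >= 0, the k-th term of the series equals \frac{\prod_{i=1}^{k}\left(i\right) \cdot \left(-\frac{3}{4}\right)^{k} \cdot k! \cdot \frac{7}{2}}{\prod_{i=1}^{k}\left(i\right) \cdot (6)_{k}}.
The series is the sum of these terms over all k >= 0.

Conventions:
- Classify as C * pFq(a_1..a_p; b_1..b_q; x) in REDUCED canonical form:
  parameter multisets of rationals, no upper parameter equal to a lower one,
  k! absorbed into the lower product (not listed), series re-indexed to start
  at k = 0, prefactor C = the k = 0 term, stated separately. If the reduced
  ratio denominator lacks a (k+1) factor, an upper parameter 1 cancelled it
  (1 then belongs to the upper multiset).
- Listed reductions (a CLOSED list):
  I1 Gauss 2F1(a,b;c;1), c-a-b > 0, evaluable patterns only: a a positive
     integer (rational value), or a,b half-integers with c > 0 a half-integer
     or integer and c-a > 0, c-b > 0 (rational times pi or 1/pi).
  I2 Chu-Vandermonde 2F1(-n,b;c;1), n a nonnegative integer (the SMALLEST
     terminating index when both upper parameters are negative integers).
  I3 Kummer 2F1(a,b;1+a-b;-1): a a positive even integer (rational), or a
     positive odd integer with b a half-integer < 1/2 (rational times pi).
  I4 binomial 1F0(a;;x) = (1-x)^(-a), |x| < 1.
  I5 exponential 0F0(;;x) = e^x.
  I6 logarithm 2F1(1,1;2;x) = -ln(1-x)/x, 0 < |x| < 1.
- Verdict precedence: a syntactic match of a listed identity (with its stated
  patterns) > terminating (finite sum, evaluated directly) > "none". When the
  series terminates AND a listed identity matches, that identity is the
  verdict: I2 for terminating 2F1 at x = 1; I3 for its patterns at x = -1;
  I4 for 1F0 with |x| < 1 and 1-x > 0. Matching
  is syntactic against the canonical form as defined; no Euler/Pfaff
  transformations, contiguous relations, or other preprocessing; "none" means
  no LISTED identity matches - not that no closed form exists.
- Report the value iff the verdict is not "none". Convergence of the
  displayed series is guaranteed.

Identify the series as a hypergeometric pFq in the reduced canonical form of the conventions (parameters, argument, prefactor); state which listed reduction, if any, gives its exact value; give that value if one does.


Canonical form: C = \frac{7}{2} times 2F1 with upper {1, 1}, lower {6}, x = -\frac{3}{4}. Verdict: none. Every listed pattern misses the 2F1 form at -\frac{3}{4}, upper {1, 1}.

First insight: t_0 being \frac{7}{2}, the product of the first k integers (prefactor 7/2) is k!.
Ratio: r(k) = -\frac{3}{4} * (k+1) (k+1) / [(k+6) (k+1)] ; factor over Q: parameters, x = -\frac{3}{4}, and C = \frac{7}{2}.


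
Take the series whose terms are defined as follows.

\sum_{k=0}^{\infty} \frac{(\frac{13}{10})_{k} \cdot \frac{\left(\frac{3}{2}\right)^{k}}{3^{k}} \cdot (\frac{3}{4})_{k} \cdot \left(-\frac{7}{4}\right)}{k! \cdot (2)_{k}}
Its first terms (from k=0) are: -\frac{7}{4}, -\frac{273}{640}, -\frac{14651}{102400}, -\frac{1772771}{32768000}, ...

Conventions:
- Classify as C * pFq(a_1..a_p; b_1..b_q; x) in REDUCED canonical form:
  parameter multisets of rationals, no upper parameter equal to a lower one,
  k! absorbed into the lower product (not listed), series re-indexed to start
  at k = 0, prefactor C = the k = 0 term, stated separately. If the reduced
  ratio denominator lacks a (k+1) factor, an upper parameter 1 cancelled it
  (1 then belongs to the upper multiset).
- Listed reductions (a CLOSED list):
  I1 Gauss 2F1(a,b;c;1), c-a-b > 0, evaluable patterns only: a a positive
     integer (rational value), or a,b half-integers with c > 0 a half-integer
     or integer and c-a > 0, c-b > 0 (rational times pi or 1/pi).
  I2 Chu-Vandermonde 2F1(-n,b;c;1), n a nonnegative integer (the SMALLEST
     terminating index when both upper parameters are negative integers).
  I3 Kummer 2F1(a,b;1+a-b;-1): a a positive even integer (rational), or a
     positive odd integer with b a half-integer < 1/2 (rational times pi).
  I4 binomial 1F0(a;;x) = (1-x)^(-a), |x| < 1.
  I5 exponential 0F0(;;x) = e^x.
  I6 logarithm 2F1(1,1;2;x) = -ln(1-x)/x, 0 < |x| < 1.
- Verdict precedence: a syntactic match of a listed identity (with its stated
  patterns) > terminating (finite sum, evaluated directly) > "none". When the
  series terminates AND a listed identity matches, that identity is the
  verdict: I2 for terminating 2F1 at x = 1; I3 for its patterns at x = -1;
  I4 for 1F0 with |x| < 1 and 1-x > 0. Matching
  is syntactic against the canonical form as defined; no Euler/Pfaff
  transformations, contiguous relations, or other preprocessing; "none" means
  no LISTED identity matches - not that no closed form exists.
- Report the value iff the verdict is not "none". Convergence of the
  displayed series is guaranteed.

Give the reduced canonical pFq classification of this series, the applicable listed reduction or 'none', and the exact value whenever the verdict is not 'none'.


The series (x = \frac{1}{2}) is 2F1: upper {\frac{3}{4}, \frac{13}{10}}, lower {2}, prefactor -\frac{7}{4}. Verdict: none. Every listed pattern misses the 2F1 form at \frac{1}{2}, upper {\frac{3}{4}, \frac{13}{10}}.

Key step: from the first term -\frac{7}{4}: the two k-th powers (C = -7/4) combine into one argument.
Adjacent-term ratio: r(k) = \frac{1}{2} * (k+\frac{3}{4}) (k+\frac{13}{10}) / [(k+2) (k+1)] - poly over poly, x = \frac{1}{2} from leading terms; C = -\frac{7}{4} at k = 0.


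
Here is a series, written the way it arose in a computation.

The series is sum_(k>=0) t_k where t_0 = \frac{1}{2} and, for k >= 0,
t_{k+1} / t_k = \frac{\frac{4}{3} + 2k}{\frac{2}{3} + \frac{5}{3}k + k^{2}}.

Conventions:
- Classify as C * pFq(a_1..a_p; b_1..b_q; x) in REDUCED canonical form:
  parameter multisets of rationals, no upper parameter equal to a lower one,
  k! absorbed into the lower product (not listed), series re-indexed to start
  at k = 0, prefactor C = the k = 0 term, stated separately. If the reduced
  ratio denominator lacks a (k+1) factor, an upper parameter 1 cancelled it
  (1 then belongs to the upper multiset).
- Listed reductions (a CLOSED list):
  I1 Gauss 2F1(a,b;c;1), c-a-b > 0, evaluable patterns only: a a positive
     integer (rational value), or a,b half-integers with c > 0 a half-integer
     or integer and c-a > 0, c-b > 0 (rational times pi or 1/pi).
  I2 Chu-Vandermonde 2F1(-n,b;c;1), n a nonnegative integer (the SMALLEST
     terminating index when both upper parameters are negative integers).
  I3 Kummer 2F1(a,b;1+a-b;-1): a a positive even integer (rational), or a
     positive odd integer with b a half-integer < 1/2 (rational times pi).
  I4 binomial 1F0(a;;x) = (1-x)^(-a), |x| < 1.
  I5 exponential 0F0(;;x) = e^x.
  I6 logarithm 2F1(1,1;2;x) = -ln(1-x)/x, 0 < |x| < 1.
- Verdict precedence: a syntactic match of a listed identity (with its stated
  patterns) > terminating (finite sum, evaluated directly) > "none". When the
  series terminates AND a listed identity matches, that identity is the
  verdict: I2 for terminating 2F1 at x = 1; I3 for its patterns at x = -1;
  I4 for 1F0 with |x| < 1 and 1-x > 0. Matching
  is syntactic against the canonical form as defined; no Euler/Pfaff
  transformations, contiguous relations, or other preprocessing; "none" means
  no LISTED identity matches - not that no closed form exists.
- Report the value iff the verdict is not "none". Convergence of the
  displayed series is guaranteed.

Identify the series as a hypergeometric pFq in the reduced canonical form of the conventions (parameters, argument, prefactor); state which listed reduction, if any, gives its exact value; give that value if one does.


Structural cue: t_0 being \frac{1}{2}, factor the ratio over Q (C = 1/2, x = 2): negated roots = parameters.
Term ratio: r(k) = 2 * 1 / [(k+1)] - poly over poly, x = 2 from leading terms; C = \frac{1}{2} at k = 0.

The series (x = 2) is 0F0: upper {-}, lower {-}, prefactor \frac{1}{2}. Verdict (x = 2): the I5 exponential reduction applies (the 0F0 exponential series at x = 2). Value: \frac{1}{2} \cdot e^{2}.


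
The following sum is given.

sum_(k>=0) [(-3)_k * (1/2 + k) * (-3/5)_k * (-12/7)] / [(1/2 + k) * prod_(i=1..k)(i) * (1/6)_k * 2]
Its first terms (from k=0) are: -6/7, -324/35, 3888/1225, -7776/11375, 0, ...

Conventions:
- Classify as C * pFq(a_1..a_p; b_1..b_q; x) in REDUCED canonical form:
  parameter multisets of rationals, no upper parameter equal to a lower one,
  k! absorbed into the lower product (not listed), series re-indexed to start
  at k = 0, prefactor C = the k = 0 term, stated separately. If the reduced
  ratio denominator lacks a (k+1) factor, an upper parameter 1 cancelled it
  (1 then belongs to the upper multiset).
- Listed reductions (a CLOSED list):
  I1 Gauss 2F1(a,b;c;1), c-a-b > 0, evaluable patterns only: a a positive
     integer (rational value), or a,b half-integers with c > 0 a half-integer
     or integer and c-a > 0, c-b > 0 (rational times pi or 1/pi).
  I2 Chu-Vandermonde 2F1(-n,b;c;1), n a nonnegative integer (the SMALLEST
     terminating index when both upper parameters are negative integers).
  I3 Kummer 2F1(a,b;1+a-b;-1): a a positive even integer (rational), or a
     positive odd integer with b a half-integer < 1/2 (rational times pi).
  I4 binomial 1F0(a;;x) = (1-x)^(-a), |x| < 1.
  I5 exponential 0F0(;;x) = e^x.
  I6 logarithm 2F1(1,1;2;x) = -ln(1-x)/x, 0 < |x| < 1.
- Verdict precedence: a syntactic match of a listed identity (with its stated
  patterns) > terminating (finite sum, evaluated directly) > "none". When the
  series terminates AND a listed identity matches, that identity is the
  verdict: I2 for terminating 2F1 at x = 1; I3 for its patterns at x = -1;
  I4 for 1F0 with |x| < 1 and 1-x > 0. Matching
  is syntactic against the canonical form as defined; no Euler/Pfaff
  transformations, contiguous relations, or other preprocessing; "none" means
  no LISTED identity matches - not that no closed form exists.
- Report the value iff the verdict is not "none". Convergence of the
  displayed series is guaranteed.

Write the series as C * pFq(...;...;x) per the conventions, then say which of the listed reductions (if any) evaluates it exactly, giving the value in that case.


With C = -6/7: the canonical form is 2F1(-3, -3/5; 1/6; 1). Verdict (x = 1): Vandermonde's identity (I2) applies (terminating 2F1 at x = 1 with n = 3, b = -3/5, c = 1/6). Value: -607062/79625.

Key step: with t_0 = -6/7, the constant factors (prefactor -6/7) combine into one prefactor.
Step ratio: r(k) = 1 * (k-3) (k-3/5) / [(k+1/6) (k+1)] - rational in k, leading ratio 1; with t_0 = -6/7, classification follows.


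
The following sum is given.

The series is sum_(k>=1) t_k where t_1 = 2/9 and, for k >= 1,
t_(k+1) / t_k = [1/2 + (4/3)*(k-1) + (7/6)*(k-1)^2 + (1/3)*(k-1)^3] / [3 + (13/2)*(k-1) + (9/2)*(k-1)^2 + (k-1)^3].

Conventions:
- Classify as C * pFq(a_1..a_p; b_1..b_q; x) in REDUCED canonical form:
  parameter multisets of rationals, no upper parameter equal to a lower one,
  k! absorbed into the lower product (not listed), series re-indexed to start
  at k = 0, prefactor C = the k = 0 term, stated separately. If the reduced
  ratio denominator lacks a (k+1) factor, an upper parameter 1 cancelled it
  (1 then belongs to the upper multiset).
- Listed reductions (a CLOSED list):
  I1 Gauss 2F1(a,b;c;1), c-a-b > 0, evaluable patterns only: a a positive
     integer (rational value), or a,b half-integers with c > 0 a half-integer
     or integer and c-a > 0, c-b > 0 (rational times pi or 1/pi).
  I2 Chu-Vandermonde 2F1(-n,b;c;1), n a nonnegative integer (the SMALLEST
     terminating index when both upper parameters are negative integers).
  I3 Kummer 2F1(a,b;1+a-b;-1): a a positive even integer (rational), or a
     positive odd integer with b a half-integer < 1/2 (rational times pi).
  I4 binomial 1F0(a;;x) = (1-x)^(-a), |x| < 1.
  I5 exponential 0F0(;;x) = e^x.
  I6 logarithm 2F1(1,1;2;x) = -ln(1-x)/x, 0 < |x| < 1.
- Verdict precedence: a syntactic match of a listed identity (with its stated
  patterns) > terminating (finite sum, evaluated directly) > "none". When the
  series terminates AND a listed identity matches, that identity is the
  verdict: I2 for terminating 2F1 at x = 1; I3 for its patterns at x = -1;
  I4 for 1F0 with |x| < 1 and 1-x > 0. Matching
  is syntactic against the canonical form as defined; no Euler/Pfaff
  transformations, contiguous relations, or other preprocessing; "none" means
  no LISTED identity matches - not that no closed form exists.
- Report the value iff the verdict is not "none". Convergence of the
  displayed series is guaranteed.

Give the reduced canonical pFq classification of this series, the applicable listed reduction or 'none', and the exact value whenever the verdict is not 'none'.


With C = 2/9: the canonical form is 2F1(1, 1; 2; 1/3). Verdict (x = 1/3): the logarithmic series (I6) applies (the logarithm: parameters (1,1;2), x = 1/3). Exact value: (-2/3) * ln(2/3).

Structural cue: x = (1/3) and cancel k + 3/2 from the displayed ratio first; then C = 2/9.
Term ratio: r(k) = (1/3) * (k+1) (k+1) / [(k+2) (k+1)] - poly over poly, x = (1/3) from leading terms; C = 2/9 at k = 0.


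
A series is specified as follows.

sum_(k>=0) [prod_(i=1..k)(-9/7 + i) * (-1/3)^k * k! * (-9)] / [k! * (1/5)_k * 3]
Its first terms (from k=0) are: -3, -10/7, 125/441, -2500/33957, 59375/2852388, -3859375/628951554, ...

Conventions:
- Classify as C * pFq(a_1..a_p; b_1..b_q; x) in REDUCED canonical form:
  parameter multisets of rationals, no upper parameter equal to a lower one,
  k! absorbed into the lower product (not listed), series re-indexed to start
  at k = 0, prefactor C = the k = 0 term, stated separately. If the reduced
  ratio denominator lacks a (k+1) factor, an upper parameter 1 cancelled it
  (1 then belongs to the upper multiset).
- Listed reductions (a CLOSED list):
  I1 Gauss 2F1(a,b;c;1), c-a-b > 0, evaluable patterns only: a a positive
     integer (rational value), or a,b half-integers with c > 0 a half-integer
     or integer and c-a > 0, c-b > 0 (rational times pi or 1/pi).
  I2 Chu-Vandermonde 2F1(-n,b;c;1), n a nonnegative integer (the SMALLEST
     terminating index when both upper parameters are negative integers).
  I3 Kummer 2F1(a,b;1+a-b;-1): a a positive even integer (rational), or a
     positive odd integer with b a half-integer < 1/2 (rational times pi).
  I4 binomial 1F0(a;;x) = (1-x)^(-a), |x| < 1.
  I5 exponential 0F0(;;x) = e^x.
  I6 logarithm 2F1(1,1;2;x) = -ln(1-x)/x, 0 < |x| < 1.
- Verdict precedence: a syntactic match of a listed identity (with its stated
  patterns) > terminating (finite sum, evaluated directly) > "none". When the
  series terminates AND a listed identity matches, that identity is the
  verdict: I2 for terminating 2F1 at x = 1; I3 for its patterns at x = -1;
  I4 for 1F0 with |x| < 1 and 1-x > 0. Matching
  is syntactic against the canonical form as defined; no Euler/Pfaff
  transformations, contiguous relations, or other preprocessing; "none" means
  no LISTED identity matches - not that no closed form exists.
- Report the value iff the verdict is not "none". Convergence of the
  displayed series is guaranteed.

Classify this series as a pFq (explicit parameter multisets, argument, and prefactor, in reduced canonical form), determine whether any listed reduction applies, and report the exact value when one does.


At argument -1/3: a 2F1 with upper {-2/7, 1}, lower {1/5}, scaled by C = -3. Verdict: none - this 2F1 at x = -1/3 matches no listed pattern, and upper {-2/7, 1} holds no stopper.

Structural cue: from the first term -3: the factorial ratio (C = -3) (k+a-1)!/(a-1)! is a rising factorial (a)_k.
Consecutive-term ratio: r(k) = (-1/3) * (k-2/7) (k+1) / [(k+1/5) (k+1)] ; factor over Q: parameters, x = (-1/3), and C = -3.


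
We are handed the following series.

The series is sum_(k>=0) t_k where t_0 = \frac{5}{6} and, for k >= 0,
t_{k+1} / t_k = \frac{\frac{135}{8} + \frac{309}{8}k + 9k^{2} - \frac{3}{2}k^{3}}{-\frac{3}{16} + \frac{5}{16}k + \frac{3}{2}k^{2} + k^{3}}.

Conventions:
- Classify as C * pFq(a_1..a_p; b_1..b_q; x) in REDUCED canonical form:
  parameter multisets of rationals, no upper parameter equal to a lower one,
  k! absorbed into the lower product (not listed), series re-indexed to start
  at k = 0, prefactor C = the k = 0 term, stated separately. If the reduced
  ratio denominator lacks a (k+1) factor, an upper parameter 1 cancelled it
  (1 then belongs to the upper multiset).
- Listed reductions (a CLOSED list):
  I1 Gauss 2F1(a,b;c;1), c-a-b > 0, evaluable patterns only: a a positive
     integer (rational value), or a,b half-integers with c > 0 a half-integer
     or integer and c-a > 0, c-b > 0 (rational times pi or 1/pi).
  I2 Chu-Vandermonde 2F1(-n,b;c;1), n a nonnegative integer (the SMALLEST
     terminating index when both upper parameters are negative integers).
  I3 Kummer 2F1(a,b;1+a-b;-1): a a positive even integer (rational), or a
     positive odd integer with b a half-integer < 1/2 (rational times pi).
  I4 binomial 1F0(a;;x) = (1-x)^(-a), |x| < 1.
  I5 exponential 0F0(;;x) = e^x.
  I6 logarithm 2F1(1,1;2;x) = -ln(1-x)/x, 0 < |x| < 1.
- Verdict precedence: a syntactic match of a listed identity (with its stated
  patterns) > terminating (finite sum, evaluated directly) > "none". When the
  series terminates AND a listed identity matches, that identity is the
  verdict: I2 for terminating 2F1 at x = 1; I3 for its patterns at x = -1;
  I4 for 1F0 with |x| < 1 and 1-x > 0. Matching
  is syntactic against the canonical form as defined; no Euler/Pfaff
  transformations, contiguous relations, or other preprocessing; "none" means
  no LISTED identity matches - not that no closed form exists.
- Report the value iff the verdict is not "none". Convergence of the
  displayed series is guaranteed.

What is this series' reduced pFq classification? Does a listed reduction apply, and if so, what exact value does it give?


Canonical form: C = \frac{5}{6} times 3F2 with upper {-9, \frac{1}{2}, \frac{5}{2}}, lower {-\frac{1}{4}, \frac{3}{4}}, x = -\frac{3}{2}. Verdict: terminating at k = 9: the factor (-9)_k kills every later term; summing the 10 survivors is exact. Its exact value is -\frac{9721814650582775}{12112399794}.

Key step: x = -\frac{3}{2} and the expanded ratio factors over Q; C = 5/6, roots give parameters.
Term ratio: r(k) = -\frac{3}{2} * (k-9) (k+\frac{1}{2}) (k+\frac{5}{2}) / [(k-\frac{1}{4}) (k+\frac{3}{4}) (k+1)] - poly over poly, x = -\frac{3}{2} from leading terms; C = \frac{5}{6} at k = 0.


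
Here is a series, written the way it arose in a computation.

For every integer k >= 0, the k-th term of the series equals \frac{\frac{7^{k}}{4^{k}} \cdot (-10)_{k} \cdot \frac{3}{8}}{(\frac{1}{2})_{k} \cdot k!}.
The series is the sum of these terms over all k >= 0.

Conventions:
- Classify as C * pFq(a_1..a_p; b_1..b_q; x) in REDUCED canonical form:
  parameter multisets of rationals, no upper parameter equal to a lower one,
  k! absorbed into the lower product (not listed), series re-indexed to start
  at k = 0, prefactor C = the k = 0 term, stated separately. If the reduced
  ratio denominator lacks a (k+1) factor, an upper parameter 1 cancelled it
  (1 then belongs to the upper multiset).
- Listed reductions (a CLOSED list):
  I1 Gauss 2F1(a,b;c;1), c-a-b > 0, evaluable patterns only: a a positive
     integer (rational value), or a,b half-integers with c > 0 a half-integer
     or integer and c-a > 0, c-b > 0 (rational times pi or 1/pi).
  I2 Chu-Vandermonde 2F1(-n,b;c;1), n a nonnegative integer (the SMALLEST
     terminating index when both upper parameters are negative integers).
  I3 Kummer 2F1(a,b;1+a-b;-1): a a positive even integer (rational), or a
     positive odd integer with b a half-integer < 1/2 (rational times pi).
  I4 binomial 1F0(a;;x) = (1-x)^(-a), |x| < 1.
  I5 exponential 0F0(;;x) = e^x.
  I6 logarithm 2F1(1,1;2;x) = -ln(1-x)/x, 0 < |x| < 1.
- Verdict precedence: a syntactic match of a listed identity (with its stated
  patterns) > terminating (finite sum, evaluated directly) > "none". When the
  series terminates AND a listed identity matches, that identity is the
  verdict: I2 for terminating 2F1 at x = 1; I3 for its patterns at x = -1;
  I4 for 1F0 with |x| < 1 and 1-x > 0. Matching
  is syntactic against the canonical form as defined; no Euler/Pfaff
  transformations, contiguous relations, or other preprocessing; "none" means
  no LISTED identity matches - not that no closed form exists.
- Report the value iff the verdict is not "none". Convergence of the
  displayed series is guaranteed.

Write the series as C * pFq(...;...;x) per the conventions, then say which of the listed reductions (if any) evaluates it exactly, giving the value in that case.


At argument \frac{7}{4}: a 1F1 with upper {-10}, lower {\frac{1}{2}}, scaled by C = \frac{3}{8}. Verdict: terminating - upper -10 stops the sum at k = 10; the 11 terms are added exactly. Exact value: -\frac{122836875793}{255406694400}.

Structural cue: t_0 being \frac{3}{8}, the two geometric factors (C = 3/8, x = 7/4) combine into one argument.
Consecutive-term ratio: r(k) = \frac{7}{4} * (k-10) / [(k+\frac{1}{2}) (k+1)] - rational in k. x = \frac{7}{4}; t_0 = \frac{3}{8}; negate the roots.


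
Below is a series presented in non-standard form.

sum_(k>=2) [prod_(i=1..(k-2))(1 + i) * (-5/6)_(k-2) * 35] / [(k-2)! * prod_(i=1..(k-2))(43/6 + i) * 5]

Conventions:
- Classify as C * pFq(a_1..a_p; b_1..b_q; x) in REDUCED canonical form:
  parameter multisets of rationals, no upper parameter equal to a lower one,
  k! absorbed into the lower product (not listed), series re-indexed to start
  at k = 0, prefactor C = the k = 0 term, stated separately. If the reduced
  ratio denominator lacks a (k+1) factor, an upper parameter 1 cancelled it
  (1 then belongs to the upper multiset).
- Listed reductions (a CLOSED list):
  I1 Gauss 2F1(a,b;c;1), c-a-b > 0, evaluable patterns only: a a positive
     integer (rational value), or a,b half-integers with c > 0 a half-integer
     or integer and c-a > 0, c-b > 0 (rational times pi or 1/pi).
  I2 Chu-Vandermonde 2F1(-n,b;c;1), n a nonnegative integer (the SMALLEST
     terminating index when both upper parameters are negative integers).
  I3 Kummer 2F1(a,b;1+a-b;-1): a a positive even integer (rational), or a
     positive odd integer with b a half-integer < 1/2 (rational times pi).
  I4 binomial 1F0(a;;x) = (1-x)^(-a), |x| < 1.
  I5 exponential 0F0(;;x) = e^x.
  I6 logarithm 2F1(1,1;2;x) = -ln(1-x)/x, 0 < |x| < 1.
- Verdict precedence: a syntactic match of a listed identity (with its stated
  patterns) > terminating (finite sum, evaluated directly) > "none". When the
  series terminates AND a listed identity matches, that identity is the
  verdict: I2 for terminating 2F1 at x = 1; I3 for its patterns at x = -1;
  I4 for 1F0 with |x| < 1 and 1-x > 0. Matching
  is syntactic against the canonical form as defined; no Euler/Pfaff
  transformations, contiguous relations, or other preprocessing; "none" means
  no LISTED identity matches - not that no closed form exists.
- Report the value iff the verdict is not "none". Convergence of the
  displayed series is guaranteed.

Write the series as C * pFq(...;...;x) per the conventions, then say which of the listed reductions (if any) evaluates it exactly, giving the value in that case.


At argument 1: a 2F1 with upper {-5/6, 2}, lower {49/6}, scaled by C = 7. Verdict (x = 1): Gauss's theorem (I1) applies (x = 1: the Gamma ratio telescopes since c-a-b = 7 > 0 and a = 2 in Z>0). Value: 1591/288.

Key step: t_0 = 7 here, and the running product (C = 7, x = 1) telescopes to a rising factorial.
Step ratio: r(k) = 1 * (k-5/6) (k+2) / [(k+49/6) (k+1)] ; factor over Q: parameters, x = 1, and C = 7.


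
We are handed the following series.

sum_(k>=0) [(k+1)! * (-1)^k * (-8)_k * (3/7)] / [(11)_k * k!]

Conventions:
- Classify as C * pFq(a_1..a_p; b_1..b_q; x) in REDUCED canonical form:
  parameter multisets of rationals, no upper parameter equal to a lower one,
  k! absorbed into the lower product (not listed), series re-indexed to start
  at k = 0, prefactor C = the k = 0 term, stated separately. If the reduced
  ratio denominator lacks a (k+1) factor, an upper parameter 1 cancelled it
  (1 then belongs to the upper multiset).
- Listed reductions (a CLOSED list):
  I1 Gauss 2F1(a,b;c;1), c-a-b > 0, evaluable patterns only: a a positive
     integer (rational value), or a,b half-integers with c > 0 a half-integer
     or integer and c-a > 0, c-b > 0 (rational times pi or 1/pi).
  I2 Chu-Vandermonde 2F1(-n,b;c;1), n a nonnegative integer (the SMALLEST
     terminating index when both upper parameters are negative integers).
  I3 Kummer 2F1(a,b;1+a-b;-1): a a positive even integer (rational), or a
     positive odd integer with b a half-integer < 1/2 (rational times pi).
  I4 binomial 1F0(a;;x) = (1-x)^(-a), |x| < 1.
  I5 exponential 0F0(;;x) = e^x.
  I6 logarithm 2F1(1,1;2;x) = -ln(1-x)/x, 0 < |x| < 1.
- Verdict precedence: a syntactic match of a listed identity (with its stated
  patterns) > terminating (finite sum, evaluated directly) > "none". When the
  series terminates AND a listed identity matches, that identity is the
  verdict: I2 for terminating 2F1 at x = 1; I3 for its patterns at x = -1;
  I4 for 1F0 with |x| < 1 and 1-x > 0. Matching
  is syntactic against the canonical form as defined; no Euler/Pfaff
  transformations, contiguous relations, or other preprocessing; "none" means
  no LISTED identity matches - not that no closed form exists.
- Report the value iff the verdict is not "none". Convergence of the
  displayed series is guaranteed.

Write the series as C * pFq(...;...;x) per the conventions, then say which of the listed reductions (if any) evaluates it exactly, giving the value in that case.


With C = 3/7: the canonical form is 2F1(-8, 2; 11; -1). Verdict: Kummer (I3) applies (x = -1; c = 11 equals 1+a-b for upper {-8, 2}: listed pattern). Its exact value is 15/7.

Key step: from the first term 3/7: the factorial ratio (C = 3/7) (k+a-1)!/(a-1)! is a rising factorial (a)_k.
Adjacent-term ratio: r(k) = (-1) * (k-8) (k+2) / [(k+11) (k+1)] ; factor over Q: parameters, x = (-1), and C = 3/7.


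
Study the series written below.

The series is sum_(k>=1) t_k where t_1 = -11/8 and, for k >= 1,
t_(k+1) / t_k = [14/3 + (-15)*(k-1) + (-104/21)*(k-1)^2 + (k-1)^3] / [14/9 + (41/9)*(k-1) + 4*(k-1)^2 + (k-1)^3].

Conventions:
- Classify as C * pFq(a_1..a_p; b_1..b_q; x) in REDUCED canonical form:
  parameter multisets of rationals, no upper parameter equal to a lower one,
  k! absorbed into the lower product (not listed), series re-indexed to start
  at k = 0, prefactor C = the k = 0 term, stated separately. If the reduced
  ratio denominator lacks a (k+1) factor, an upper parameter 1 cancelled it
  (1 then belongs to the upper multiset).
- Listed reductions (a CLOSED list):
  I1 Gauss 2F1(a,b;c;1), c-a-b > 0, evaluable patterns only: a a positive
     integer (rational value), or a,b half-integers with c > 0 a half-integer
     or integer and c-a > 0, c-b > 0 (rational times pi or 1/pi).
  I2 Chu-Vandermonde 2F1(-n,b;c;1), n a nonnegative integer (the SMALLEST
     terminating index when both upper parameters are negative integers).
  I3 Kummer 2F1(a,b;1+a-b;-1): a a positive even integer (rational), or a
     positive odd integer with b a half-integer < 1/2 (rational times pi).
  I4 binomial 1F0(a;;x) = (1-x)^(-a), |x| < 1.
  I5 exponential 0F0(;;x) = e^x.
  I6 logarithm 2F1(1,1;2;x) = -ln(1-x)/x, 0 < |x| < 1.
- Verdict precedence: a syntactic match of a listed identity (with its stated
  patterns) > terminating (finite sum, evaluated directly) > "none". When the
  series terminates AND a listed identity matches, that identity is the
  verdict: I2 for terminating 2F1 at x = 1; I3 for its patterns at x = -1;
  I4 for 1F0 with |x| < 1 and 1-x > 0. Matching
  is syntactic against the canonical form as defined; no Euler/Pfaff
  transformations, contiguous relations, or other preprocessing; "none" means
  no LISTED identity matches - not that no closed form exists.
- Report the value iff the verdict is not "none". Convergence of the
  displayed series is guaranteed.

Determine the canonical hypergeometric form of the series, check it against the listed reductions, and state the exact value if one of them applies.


This is -11/8 * 2F1(-7, -2/7; 2/3; 1) in reduced canonical form. Verdict (x = 1): Chu-Vandermonde (I2) applies (terminating 2F1 at x = 1 with n = 7, b = -2/7, c = 2/3). Its exact value is -2502821425/784012936.

Key step: t_0 being -11/8, the expanded ratio factors over Q; C = -11/8, roots give parameters.
Term ratio: r(k) = 1 * (k-7) (k-2/7) / [(k+2/3) (k+1)] - rational; roots negated = parameters, x = 1, C = -11/8.


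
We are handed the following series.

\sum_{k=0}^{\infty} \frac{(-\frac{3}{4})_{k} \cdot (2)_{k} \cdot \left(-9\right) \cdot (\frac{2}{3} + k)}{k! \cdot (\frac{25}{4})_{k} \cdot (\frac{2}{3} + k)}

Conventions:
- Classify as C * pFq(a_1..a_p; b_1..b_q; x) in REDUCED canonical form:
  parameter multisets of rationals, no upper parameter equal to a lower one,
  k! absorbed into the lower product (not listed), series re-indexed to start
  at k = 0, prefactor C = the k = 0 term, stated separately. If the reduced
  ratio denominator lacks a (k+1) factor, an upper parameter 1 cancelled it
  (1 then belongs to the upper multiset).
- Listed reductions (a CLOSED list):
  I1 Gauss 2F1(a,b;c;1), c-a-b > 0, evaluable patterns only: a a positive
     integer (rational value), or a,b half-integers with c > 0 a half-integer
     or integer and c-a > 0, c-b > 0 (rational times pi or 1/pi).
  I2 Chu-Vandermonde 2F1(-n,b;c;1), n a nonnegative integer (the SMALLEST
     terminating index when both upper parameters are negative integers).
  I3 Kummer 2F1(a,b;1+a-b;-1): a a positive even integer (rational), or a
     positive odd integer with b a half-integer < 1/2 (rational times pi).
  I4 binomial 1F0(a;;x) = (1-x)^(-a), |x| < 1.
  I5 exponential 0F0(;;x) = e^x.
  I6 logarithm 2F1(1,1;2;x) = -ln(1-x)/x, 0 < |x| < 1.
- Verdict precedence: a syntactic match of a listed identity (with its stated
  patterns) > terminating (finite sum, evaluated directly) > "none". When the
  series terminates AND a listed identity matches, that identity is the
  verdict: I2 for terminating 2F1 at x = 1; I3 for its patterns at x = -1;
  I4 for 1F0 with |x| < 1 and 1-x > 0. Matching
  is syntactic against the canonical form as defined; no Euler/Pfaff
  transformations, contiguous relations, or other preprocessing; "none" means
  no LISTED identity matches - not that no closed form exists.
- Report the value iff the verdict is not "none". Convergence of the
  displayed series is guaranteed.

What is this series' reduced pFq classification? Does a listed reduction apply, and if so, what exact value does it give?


The series (x = 1) is 2F1: upper {-\frac{3}{4}, 2}, lower {\frac{25}{4}}, prefactor -9. Verdict (x = 1): Gauss (I1, integer-parameter pattern) applies (x = 1: the Gamma ratio telescopes since c-a-b = 5 > 0 and a = 2 in Z>0). Its exact value is -\frac{1071}{160}.

Key step: t_0 = -9 here, and striking the common factor k + 2/3 reduces the term (prefactor -9).
Step ratio: r(k) = 1 * (k-\frac{3}{4}) (k+2) / [(k+\frac{25}{4}) (k+1)] - rational; roots negated = parameters, x = 1, C = -9.
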